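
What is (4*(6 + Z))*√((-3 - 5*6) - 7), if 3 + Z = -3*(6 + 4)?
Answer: -216*I*√10 ≈ -683.05*I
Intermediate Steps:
Z = -33 (Z = -3 - 3*(6 + 4) = -3 - 3*10 = -3 - 30 = -33)
(4*(6 + Z))*√((-3 - 5*6) - 7) = (4*(6 - 33))*√((-3 - 5*6) - 7) = (4*(-27))*√((-3 - 30) - 7) = -108*√(-33 - 7) = -216*I*√10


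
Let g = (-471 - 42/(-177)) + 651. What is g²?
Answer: 113081956/3481 ≈ 32485.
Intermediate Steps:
g = 10634/59 (g = (-471 - 42*(-1/177)) + 651 = (-471 + 14/59) + 651 = -27775/59 + 651 = 10634/59 ≈ 180.24)
g² = (10634/59)² = 113081956/3481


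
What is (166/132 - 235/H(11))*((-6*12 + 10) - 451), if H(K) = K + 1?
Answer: 413649/44 ≈ 9401.1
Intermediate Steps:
H(K) = 1 + K
(166/132 - 235/H(11))*((-6*12 + 10) - 451) = (166/132 - 235/(1 + 11))*((-6*12 + 10) - 451) = (166*(1/132) - 235/12)*((-72 + 10) - 451) = (83/66 - 235*1/12)*(-62 - 451) = (83/66 - 235/12)*(-513) = -2419/132*(-513) = 413649/44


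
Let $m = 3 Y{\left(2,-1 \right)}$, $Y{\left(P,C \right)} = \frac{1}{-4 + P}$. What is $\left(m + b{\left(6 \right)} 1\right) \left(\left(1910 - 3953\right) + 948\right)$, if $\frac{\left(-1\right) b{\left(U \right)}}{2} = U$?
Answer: $\frac{29565}{2} \approx 14783.0$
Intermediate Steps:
$b{\left(U \right)} = - 2 U$
$m = - \frac{3}{2}$ ($m = \frac{3}{-4 + 2} = \frac{3}{-2} = 3 \left(- \frac{1}{2}\right) = - \frac{3}{2} \approx -1.5$)
$\left(m + b{\left(6 \right)} 1\right) \left(\left(1910 - 3953\right) + 948\right) = \left(- \frac{3}{2} + \left(-2\right) 6 \cdot 1\right) \left(\left(1910 - 3953\right) + 948\right) = \left(- \frac{3}{2} - 12\right) \left(-2043 + 948\right) = \left(- \frac{3}{2} - 12\right) \left(-1095\right) = \left(- \frac{27}{2}\right) \left(-1095\right) = \frac{29565}{2}$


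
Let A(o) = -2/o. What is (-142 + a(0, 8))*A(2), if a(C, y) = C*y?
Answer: 142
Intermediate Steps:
(-142 + a(0, 8))*A(2) = (-142 + 0*8)*(-2/2) = (-142 + 0)*(-2*½) = -142*(-1) = 142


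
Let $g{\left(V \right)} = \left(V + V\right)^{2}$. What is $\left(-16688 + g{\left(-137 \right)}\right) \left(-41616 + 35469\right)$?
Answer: $-358911036$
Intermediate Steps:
$g{\left(V \right)} = 4 V^{2}$ ($g{\left(V \right)} = \left(2 V\right)^{2} = 4 V^{2}$)
$\left(-16688 + g{\left(-137 \right)}\right) \left(-41616 + 35469\right) = \left(-16688 + 4 \left(-137\right)^{2}\right) \left(-41616 + 35469\right) = \left(-16688 + 4 \cdot 18769\right) \left(-6147\right) = \left(-16688 + 75076\right) \left(-6147\right) = 58388 \left(-6147\right) = -358911036$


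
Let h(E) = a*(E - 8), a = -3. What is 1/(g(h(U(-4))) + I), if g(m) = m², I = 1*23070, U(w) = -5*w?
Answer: 1/24366 ≈ 4.1041e-5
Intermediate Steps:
h(E) = 24 - 3*E (h(E) = -3*(E - 8) = -3*(-8 + E) = 24 - 3*E)
I = 23070
1/(g(h(U(-4))) + I) = 1/((24 - (-15)*(-4))² + 23070) = 1/((24 - 3*20)² + 23070) = 1/((24 - 60)² + 23070) = 1/((-36)² + 23070) = 1/(1296 + 23070) = 1/24366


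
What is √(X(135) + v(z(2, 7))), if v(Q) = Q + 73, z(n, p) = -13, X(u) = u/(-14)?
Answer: √9870/14 ≈ 7.0963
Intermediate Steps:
X(u) = -u/14 (X(u) = u*(-1/14) = -u/14)
v(Q) = 73 + Q
√(X(135) + v(z(2, 7))) = √(-1/14*135 + (73 - 13)) = √(-135/14 + 60) = √(705/14) = √9870/14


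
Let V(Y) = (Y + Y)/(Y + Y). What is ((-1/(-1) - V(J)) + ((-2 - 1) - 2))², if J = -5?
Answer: 25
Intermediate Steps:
V(Y) = 1 (V(Y) = (2*Y)/((2*Y)) = (2*Y)*(1/(2*Y)) = 1)
((-1/(-1) - V(J)) + ((-2 - 1) - 2))² = ((-1/(-1) - 1*1) + ((-2 - 1) - 2))² = ((-1*(-1) - 1) + (-3 - 2))² = ((1 - 1) - 5)² = (0 - 5)² = (-5)² = 25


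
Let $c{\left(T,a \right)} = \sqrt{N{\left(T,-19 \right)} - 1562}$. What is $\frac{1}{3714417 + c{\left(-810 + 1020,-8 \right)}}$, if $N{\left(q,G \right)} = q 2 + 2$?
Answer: $\frac{1238139}{4598964550343} - \frac{2 i \sqrt{285}}{13796893651029} \approx 2.6922 \cdot 10^{-7} - 2.4472 \cdot 10^{-12} i$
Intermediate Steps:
$N{\left(q,G \right)} = 2 + 2 q$ ($N{\left(q,G \right)} = 2 q + 2 = 2 + 2 q$)
$c{\left(T,a \right)} = \sqrt{-1560 + 2 T}$ ($c{\left(T,a \right)} = \sqrt{\left(2 + 2 T\right) - 1562} = \sqrt{-1560 + 2 T}$)
$\frac{1}{3714417 + c{\left(-810 + 1020,-8 \right)}} = \frac{1}{3714417 + \sqrt{-1560 + 2 \left(-810 + 1020\right)}} = \frac{1}{3714417 + \sqrt{-1560 + 2 \cdot 210}} = \frac{1}{3714417 + \sqrt{-1560 + 420}} = \frac{1}{3714417 + \sqrt{-1140}} = \frac{1}{3714417 + 2 i \sqrt{285}}$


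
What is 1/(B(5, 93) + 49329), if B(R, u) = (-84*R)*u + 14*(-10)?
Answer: 1/10129 ≈ 9.8726e-5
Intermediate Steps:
B(R, u) = -140 - 84*R*u (B(R, u) = -84*R*u - 140 = -140 - 84*R*u)
1/(B(5, 93) + 49329) = 1/((-140 - 84*5*93) + 49329) = 1/((-140 - 39060) + 49329) = 1/(-39200 + 49329) = 1/10129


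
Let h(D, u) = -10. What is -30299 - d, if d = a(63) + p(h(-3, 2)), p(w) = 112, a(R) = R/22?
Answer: -669105/22 ≈ -30414.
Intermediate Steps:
a(R) = R/22 (a(R) = R*(1/22) = R/22)
d = 2527/22 (d = (1/22)*63 + 112 = 63/22 + 112 = 2527/22 ≈ 114.86)
-30299 - d = -30299 - 1*2527/22 = -30299 - 2527/22 = -669105/22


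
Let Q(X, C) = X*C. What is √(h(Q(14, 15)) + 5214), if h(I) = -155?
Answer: √5059 ≈ 71.127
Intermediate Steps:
Q(X, C) = C*X
√(h(Q(14, 15)) + 5214) = √(-155 + 5214) = √5059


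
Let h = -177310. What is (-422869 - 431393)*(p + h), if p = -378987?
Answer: 475223387814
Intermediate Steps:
(-422869 - 431393)*(p + h) = (-422869 - 431393)*(-378987 - 177310) = -854262*(-556297) = 475223387814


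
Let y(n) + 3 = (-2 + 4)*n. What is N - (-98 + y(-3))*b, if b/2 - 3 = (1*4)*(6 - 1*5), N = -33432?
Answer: -31934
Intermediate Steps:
y(n) = -3 + 2*n (y(n) = -3 + (-2 + 4)*n = -3 + 2*n)
b = 14 (b = 6 + 2*((1*4)*(6 - 1*5)) = 6 + 2*(4*(6 - 5)) = 6 + 2*(4*1) = 6 + 2*4 = 6 + 8 = 14)
N - (-98 + y(-3))*b = -33432 - (-98 + (-3 + 2*(-3)))*14 = -33432 - (-98 + (-3 - 6))*14 = -33432 - (-98 - 9)*14 = -33432 - (-107)*14 = -33432 - 1*(-1498) = -33432 + 1498 = -31934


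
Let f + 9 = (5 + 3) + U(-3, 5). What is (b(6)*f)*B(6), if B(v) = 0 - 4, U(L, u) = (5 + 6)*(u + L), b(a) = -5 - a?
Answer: 924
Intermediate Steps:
U(L, u) = 11*L + 11*u (U(L, u) = 11*(L + u) = 11*L + 11*u)
B(v) = -4
f = 21 (f = -9 + ((5 + 3) + (11*(-3) + 11*5)) = -9 + (8 + (-33 + 55)) = -9 + (8 + 22) = -9 + 30 = 21)
(b(6)*f)*B(6) = ((-5 - 1*6)*21)*(-4) = ((-5 - 6)*21)*(-4) = -11*21*(-4) = -231*(-4) = 924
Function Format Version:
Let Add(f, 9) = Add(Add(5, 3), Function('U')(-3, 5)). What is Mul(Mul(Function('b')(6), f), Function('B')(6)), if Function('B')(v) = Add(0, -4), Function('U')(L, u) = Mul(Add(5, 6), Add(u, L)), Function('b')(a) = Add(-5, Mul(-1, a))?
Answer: 924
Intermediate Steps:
Function('U')(L, u) = Add(Mul(11, L), Mul(11, u)) (Function('U')(L, u) = Mul(11, Add(L, u)) = Add(Mul(11, L), Mul(11, u)))
Function('B')(v) = -4
f = 21 (f = Add(-9, Add(Add(5, 3), Add(Mul(11, -3), Mul(11, 5)))) = Add(-9, Add(8, Add(-33, 55))) = Add(-9, Add(8, 22)) = Add(-9, 30) = 21)
Mul(Mul(Function('b')(6), f), Function('B')(6)) = Mul(Mul(Add(-5, Mul(-1, 6)), 21), -4) = Mul(Mul(Add(-5, -6), 21), -4) = Mul(Mul(-11, 21), -4) = Mul(-231, -4) = 924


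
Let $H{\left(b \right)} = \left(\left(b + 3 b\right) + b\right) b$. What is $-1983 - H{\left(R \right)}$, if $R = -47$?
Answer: $-13028$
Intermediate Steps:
$H{\left(b \right)} = 5 b^{2}$ ($H{\left(b \right)} = \left(4 b + b\right) b = 5 b b = 5 b^{2}$)
$-1983 - H{\left(R \right)} = -1983 - 5 \left(-47\right)^{2} = -1983 - 5 \cdot 2209 = -1983 - 11045 = -13028$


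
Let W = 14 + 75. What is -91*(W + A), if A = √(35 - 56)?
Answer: -8099 - 91*I*√21 ≈ -8099.0 - 417.01*I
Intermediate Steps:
W = 89
A = I*√21 (A = √(-21) = I*√21 ≈ 4.5826*I)
-91*(W + A) = -91*(89 + I*√21) = -8099 - 91*I*√21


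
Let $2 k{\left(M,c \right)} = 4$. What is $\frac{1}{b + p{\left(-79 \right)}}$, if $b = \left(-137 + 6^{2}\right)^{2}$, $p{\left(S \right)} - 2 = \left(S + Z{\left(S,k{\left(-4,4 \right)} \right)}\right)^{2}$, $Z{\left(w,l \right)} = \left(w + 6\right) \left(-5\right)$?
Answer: $\frac{1}{91999} \approx 1.087 \cdot 10^{-5}$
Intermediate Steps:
$k{\left(M,c \right)} = 2$ ($k{\left(M,c \right)} = \frac{1}{2} \cdot 4 = 2$)
$Z{\left(w,l \right)} = -30 - 5 w$ ($Z{\left(w,l \right)} = \left(6 + w\right) \left(-5\right) = -30 - 5 w$)
$p{\left(S \right)} = 2 + \left(-30 - 4 S\right)^{2}$ ($p{\left(S \right)} = 2 + \left(S - \left(30 + 5 S\right)\right)^{2} = 2 + \left(-30 - 4 S\right)^{2}$)
$b = 10201$ ($b = \left(-137 + 36\right)^{2} = \left(-101\right)^{2} = 10201$)
$\frac{1}{b + p{\left(-79 \right)}} = \frac{1}{10201 + \left(902 + 16 \left(-79\right)^{2} + 240 \left(-79\right)\right)} = \frac{1}{10201 + \left(902 + 16 \cdot 6241 - 18960\right)} = \frac{1}{10201 + \left(902 + 99856 - 18960\right)} = \frac{1}{10201 + 81798} = \frac{1}{91999}$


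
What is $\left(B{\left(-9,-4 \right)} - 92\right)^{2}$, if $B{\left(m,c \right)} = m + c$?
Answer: $11025$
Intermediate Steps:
$B{\left(m,c \right)} = c + m$
$\left(B{\left(-9,-4 \right)} - 92\right)^{2} = \left(\left(-4 - 9\right) - 92\right)^{2} = \left(-13 - 92\right)^{2} = \left(-105\right)^{2} = 11025$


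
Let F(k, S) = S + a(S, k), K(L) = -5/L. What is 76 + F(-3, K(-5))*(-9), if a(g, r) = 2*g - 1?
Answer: 58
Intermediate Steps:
a(g, r) = -1 + 2*g
F(k, S) = -1 + 3*S (F(k, S) = S + (-1 + 2*S) = -1 + 3*S)
76 + F(-3, K(-5))*(-9) = 76 + (-1 + 3*(-5/(-5)))*(-9) = 76 + (-1 + 3*(-5*(-⅕)))*(-9) = 76 + (-1 + 3*1)*(-9) = 76 + (-1 + 3)*(-9) = 76 + 2*(-9) = 76 - 18 = 58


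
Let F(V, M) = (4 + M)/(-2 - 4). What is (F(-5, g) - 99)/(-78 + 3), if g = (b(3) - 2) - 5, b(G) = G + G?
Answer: 199/150 ≈ 1.3267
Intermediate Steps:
b(G) = 2*G
g = -1 (g = (2*3 - 2) - 5 = (6 - 2) - 5 = 4 - 5 = -1)
F(V, M) = -⅔ - M/6 (F(V, M) = (4 + M)/(-6) = (4 + M)*(-⅙) = -⅔ - M/6)
(F(-5, g) - 99)/(-78 + 3) = ((-⅔ - ⅙*(-1)) - 99)/(-78 + 3) = ((-⅔ + ⅙) - 99)/(-75) = -(-½ - 99)/75 = -1/75*(-199/2) = 199/150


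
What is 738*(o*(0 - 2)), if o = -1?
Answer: 1476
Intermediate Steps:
738*(o*(0 - 2)) = 738*(-(0 - 2)) = 738*(-1*(-2)) = 738*2 = 1476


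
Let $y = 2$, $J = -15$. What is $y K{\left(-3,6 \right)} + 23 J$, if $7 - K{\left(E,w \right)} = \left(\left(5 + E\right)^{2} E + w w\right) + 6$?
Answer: $-391$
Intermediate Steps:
$K{\left(E,w \right)} = 1 - w^{2} - E \left(5 + E\right)^{2}$ ($K{\left(E,w \right)} = 7 - \left(\left(\left(5 + E\right)^{2} E + w w\right) + 6\right) = 7 - \left(\left(E \left(5 + E\right)^{2} + w^{2}\right) + 6\right) = 7 - \left(\left(w^{2} + E \left(5 + E\right)^{2}\right) + 6\right) = 7 - \left(6 + w^{2} + E \left(5 + E\right)^{2}\right) = 1 - w^{2} - E \left(5 + E\right)^{2}$)
$y K{\left(-3,6 \right)} + 23 J = 2 \left(1 - 6^{2} - - 3 \left(5 - 3\right)^{2}\right) + 23 \left(-15\right) = 2 \left(1 - 36 - - 3 \cdot 2^{2}\right) - 345 = 2 \left(1 - 36 - \left(-3\right) 4\right) - 345 = 2 \left(1 - 36 + 12\right) - 345 = 2 \left(-23\right) - 345 = -46 - 345 = -391$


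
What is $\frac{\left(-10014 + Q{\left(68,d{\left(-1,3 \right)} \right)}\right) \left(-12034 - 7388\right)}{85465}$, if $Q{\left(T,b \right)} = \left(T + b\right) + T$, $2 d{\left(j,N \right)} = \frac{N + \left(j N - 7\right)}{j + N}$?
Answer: $\frac{383769009}{170930} \approx 2245.2$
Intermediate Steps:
$d{\left(j,N \right)} = \frac{-7 + N + N j}{2 \left(N + j\right)}$ ($d{\left(j,N \right)} = \frac{\left(N + \left(j N - 7\right)\right) \frac{1}{j + N}}{2} = \frac{\left(N + \left(N j - 7\right)\right) \frac{1}{N + j}}{2} = \frac{\left(N + \left(-7 + N j\right)\right) \frac{1}{N + j}}{2} = \frac{\left(-7 + N + N j\right) \frac{1}{N + j}}{2} = \frac{\frac{1}{N + j} \left(-7 + N + N j\right)}{2} = \frac{-7 + N + N j}{2 \left(N + j\right)}$)
$Q{\left(T,b \right)} = b + 2 T$
$\frac{\left(-10014 + Q{\left(68,d{\left(-1,3 \right)} \right)}\right) \left(-12034 - 7388\right)}{85465} = \frac{\left(-10014 + \left(\frac{-7 + 3 + 3 \left(-1\right)}{2 \left(3 - 1\right)} + 2 \cdot 68\right)\right) \left(-12034 - 7388\right)}{85465} = \left(-10014 + \left(\frac{-7 + 3 - 3}{2 \cdot 2} + 136\right)\right) \left(-19422\right) \frac{1}{85465} = \left(-10014 + \left(\frac{1}{2} \cdot \frac{1}{2} \left(-7\right) + 136\right)\right) \left(-19422\right) \frac{1}{85465} = \left(-10014 + \left(- \frac{7}{4} + 136\right)\right) \left(-19422\right) \frac{1}{85465} = \left(-10014 + \frac{537}{4}\right) \left(-19422\right) \frac{1}{85465} = \left(- \frac{39519}{4}\right) \left(-19422\right) \frac{1}{85465} = \frac{383769009}{2} \cdot \frac{1}{85465} = \frac{383769009}{170930}$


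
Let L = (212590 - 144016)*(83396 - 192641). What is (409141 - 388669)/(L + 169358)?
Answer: -2559/936399659 ≈ -2.7328e-6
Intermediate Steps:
L = -7491366630 (L = 68574*(-109245) = -7491366630)
(409141 - 388669)/(L + 169358) = (409141 - 388669)/(-7491366630 + 169358) = 20472/(-7491197272) = 20472*(-1/7491197272) = -2559/936399659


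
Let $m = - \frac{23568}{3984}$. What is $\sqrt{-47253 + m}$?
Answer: $\frac{13 i \sqrt{1926430}}{83} \approx 217.39 i$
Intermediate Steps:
$m = - \frac{491}{83}$ ($m = \left(-23568\right) \frac{1}{3984} = - \frac{491}{83} \approx -5.9157$)
$\sqrt{-47253 + m} = \sqrt{-47253 - \frac{491}{83}} = \sqrt{- \frac{3922490}{83}} = \frac{13 i \sqrt{1926430}}{83}$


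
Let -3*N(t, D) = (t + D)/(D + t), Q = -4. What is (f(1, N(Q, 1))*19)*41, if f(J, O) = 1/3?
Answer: 779/3 ≈ 259.67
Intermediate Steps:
N(t, D) = -⅓ (N(t, D) = -(t + D)/(3*(D + t)) = -(D + t)/(3*(D + t)) = -⅓*1 = -⅓)
f(J, O) = ⅓
(f(1, N(Q, 1))*19)*41 = ((⅓)*19)*41 = (19/3)*41 = 779/3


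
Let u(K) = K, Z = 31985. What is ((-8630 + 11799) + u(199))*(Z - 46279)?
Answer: -48142192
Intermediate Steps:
((-8630 + 11799) + u(199))*(Z - 46279) = ((-8630 + 11799) + 199)*(31985 - 46279) = (3169 + 199)*(-14294) = 3368*(-14294) = -48142192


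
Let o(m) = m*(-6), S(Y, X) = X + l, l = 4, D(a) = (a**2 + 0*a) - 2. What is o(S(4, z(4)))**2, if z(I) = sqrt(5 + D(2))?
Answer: 828 + 288*sqrt(7) ≈ 1590.0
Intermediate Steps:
D(a) = -2 + a**2 (D(a) = (a**2 + 0) - 2 = a**2 - 2 = -2 + a**2)
z(I) = sqrt(7) (z(I) = sqrt(5 + (-2 + 2**2)) = sqrt(5 + (-2 + 4)) = sqrt(5 + 2) = sqrt(7))
S(Y, X) = 4 + X (S(Y, X) = X + 4 = 4 + X)
o(m) = -6*m
o(S(4, z(4)))**2 = (-6*(4 + sqrt(7)))**2 = (-24 - 6*sqrt(7))**2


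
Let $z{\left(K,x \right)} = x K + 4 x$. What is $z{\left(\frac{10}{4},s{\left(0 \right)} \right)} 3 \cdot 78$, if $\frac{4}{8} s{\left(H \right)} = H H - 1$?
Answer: $-3042$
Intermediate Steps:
$s{\left(H \right)} = -2 + 2 H^{2}$ ($s{\left(H \right)} = 2 \left(H H - 1\right) = 2 \left(H^{2} - 1\right) = 2 \left(-1 + H^{2}\right) = -2 + 2 H^{2}$)
$z{\left(K,x \right)} = 4 x + K x$ ($z{\left(K,x \right)} = K x + 4 x = 4 x + K x$)
$z{\left(\frac{10}{4},s{\left(0 \right)} \right)} 3 \cdot 78 = \left(-2 + 2 \cdot 0^{2}\right) \left(4 + \frac{10}{4}\right) 3 \cdot 78 = \left(-2 + 2 \cdot 0\right) \left(4 + 10 \cdot \frac{1}{4}\right) 3 \cdot 78 = \left(-2 + 0\right) \left(4 + \frac{5}{2}\right) 3 \cdot 78 = \left(-2\right) \frac{13}{2} \cdot 3 \cdot 78 = \left(-13\right) 3 \cdot 78 = \left(-39\right) 78 = -3042$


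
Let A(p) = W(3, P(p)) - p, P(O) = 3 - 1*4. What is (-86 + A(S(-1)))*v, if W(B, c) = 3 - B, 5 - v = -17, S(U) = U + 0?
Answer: -1870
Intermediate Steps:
S(U) = U
v = 22 (v = 5 - 1*(-17) = 5 + 17 = 22)
P(O) = -1 (P(O) = 3 - 4 = -1)
A(p) = -p (A(p) = (3 - 1*3) - p = (3 - 3) - p = 0 - p = -p)
(-86 + A(S(-1)))*v = (-86 - 1*(-1))*22 = (-86 + 1)*22 = -85*22 = -1870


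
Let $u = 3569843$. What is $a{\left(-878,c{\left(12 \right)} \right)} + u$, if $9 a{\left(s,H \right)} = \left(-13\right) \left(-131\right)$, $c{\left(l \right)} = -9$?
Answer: $\frac{32130290}{9} \approx 3.57 \cdot 10^{6}$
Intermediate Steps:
$a{\left(s,H \right)} = \frac{1703}{9}$ ($a{\left(s,H \right)} = \frac{\left(-13\right) \left(-131\right)}{9} = \frac{1}{9} \cdot 1703 = \frac{1703}{9}$)
$a{\left(-878,c{\left(12 \right)} \right)} + u = \frac{1703}{9} + 3569843 = \frac{32130290}{9}$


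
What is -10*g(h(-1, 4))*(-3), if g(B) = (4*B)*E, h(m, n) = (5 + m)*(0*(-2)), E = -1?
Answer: 0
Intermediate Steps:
h(m, n) = 0 (h(m, n) = (5 + m)*0 = 0)
g(B) = -4*B (g(B) = (4*B)*(-1) = -4*B)
-10*g(h(-1, 4))*(-3) = -(-40)*0*(-3) = -10*0*(-3) = 0*(-3) = 0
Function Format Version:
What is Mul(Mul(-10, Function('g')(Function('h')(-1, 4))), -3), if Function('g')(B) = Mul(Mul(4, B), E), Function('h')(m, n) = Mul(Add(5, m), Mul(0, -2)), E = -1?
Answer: 0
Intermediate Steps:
Function('h')(m, n) = 0 (Function('h')(m, n) = Mul(Add(5, m), 0) = 0)
Function('g')(B) = Mul(-4, B) (Function('g')(B) = Mul(Mul(4, B), -1) = Mul(-4, B))
Mul(Mul(-10, Function('g')(Function('h')(-1, 4))), -3) = Mul(Mul(-10, Mul(-4, 0)), -3) = Mul(Mul(-10, 0), -3) = Mul(0, -3) = 0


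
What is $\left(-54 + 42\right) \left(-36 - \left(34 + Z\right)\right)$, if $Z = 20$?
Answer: $1080$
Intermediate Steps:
$\left(-54 + 42\right) \left(-36 - \left(34 + Z\right)\right) = \left(-54 + 42\right) \left(-36 - 54\right) = - 12 \left(-36 - 54\right) = \left(-12\right) \left(-90\right) = 1080$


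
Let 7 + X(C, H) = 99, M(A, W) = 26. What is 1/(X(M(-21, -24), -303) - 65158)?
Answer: -1/65066 ≈ -1.5369e-5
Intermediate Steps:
X(C, H) = 92 (X(C, H) = -7 + 99 = 92)
1/(X(M(-21, -24), -303) - 65158) = 1/(92 - 65158) = 1/(-65066) = -1/65066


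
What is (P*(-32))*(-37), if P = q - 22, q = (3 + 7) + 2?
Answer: -11840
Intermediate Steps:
q = 12 (q = 10 + 2 = 12)
P = -10 (P = 12 - 22 = -10)
(P*(-32))*(-37) = -10*(-32)*(-37) = 320*(-37) = -11840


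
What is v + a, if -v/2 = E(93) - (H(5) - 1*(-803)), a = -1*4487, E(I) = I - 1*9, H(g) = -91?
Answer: -3231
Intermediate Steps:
E(I) = -9 + I (E(I) = I - 9 = -9 + I)
a = -4487
v = 1256 (v = -2*((-9 + 93) - (-91 - 1*(-803))) = -2*(84 - (-91 + 803)) = -2*(84 - 1*712) = -2*(84 - 712) = -2*(-628) = 1256)
v + a = 1256 - 4487 = -3231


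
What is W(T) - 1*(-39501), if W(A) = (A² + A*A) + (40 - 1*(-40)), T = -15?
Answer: 40031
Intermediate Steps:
W(A) = 80 + 2*A² (W(A) = (A² + A²) + (40 + 40) = 2*A² + 80 = 80 + 2*A²)
W(T) - 1*(-39501) = (80 + 2*(-15)²) - 1*(-39501) = (80 + 2*225) + 39501 = (80 + 450) + 39501 = 530 + 39501 = 40031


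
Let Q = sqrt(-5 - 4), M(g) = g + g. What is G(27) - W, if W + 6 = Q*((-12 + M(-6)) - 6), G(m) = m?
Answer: 33 + 90*I ≈ 33.0 + 90.0*I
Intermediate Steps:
M(g) = 2*g
Q = 3*I (Q = sqrt(-9) = 3*I ≈ 3.0*I)
W = -6 - 90*I (W = -6 + (3*I)*((-12 + 2*(-6)) - 6) = -6 + (3*I)*((-12 - 12) - 6) = -6 + (3*I)*(-24 - 6) = -6 + (3*I)*(-30) = -6 - 90*I ≈ -6.0 - 90.0*I)
G(27) - W = 27 - (-6 - 90*I) = 27 + (6 + 90*I) = 33 + 90*I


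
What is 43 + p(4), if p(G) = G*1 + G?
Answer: 51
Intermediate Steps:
p(G) = 2*G (p(G) = G + G = 2*G)
43 + p(4) = 43 + 2*4 = 43 + 8 = 51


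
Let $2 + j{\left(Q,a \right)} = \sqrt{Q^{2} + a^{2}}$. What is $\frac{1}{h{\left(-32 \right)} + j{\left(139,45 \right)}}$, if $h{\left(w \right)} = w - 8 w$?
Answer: $\frac{111}{13969} - \frac{\sqrt{21346}}{27938} \approx 0.0027166$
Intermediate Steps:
$h{\left(w \right)} = - 7 w$
$j{\left(Q,a \right)} = -2 + \sqrt{Q^{2} + a^{2}}$
$\frac{1}{h{\left(-32 \right)} + j{\left(139,45 \right)}} = \frac{1}{\left(-7\right) \left(-32\right) - \left(2 - \sqrt{139^{2} + 45^{2}}\right)} = \frac{1}{224 - \left(2 - \sqrt{19321 + 2025}\right)} = \frac{1}{224 - \left(2 - \sqrt{21346}\right)} = \frac{1}{222 + \sqrt{21346}}$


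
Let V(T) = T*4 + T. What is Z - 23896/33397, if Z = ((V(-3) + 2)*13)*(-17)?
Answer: 95925685/33397 ≈ 2872.3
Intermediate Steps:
V(T) = 5*T (V(T) = 4*T + T = 5*T)
Z = 2873 (Z = ((5*(-3) + 2)*13)*(-17) = ((-15 + 2)*13)*(-17) = -13*13*(-17) = -169*(-17) = 2873)
Z - 23896/33397 = 2873 - 23896/33397 = 95925685/33397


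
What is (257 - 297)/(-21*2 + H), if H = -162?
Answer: 10/51 ≈ 0.19608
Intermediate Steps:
(257 - 297)/(-21*2 + H) = (257 - 297)/(-21*2 - 162) = -40/(-42 - 162) = -40/(-204) = -40*(-1/204) = 10/51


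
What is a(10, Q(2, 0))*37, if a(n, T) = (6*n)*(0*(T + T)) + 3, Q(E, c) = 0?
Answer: 111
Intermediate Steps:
a(n, T) = 3 (a(n, T) = (6*n)*(0*(2*T)) + 3 = (6*n)*0 + 3 = 0 + 3 = 3)
a(10, Q(2, 0))*37 = 3*37 = 111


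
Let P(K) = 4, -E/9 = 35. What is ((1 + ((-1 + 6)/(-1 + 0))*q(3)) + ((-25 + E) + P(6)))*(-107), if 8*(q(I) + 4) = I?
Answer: 271245/8 ≈ 33906.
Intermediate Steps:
E = -315 (E = -9*35 = -315)
q(I) = -4 + I/8
((1 + ((-1 + 6)/(-1 + 0))*q(3)) + ((-25 + E) + P(6)))*(-107) = ((1 + ((-1 + 6)/(-1 + 0))*(-4 + (1/8)*3)) + ((-25 - 315) + 4))*(-107) = ((1 + (5/(-1))*(-4 + 3/8)) + (-340 + 4))*(-107) = ((1 + (5*(-1))*(-29/8)) - 336)*(-107) = ((1 - 5*(-29/8)) - 336)*(-107) = ((1 + 145/8) - 336)*(-107) = (153/8 - 336)*(-107) = -2535/8*(-107) = 271245/8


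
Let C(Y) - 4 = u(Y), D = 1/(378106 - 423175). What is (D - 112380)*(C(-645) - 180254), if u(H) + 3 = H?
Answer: 916221998870458/45069 ≈ 2.0329e+10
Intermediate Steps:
u(H) = -3 + H
D = -1/45069 (D = 1/(-45069) = -1/45069 ≈ -2.2188e-5)
C(Y) = 1 + Y (C(Y) = 4 + (-3 + Y) = 1 + Y)
(D - 112380)*(C(-645) - 180254) = (-1/45069 - 112380)*((1 - 645) - 180254) = -5064854221*(-644 - 180254)/45069 = -5064854221/45069*(-180898) = 916221998870458/45069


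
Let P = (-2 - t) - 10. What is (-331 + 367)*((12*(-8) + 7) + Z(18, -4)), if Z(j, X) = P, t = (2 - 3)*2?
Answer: -3564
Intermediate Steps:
t = -2 (t = -1*2 = -2)
P = -10 (P = (-2 - 1*(-2)) - 10 = (-2 + 2) - 10 = 0 - 10 = -10)
Z(j, X) = -10
(-331 + 367)*((12*(-8) + 7) + Z(18, -4)) = (-331 + 367)*((12*(-8) + 7) - 10) = 36*((-96 + 7) - 10) = 36*(-89 - 10) = 36*(-99) = -3564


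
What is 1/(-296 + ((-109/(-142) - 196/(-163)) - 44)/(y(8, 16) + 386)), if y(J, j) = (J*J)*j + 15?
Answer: -439774/130186075 ≈ -0.0033780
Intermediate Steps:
y(J, j) = 15 + j*J² (y(J, j) = J²*j + 15 = j*J² + 15 = 15 + j*J²)
1/(-296 + ((-109/(-142) - 196/(-163)) - 44)/(y(8, 16) + 386)) = 1/(-296 + ((-109/(-142) - 196/(-163)) - 44)/((15 + 16*8²) + 386)) = 1/(-296 + ((-109*(-1/142) - 196*(-1/163)) - 44)/((15 + 16*64) + 386)) = 1/(-296 + ((109/142 + 196/163) - 44)/((15 + 1024) + 386)) = 1/(-296 + (45599/23146 - 44)/(1039 + 386)) = 1/(-296 - 972825/23146/1425) = 1/(-296 - 972825/23146*1/1425) = 1/(-296 - 12971/439774) = 1/(-130186075/439774) = -439774/130186075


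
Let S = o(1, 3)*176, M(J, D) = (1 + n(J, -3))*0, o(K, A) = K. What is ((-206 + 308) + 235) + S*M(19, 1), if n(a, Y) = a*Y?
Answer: 337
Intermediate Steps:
n(a, Y) = Y*a
M(J, D) = 0 (M(J, D) = (1 - 3*J)*0 = 0)
S = 176 (S = 1*176 = 176)
((-206 + 308) + 235) + S*M(19, 1) = ((-206 + 308) + 235) + 176*0 = (102 + 235) + 0 = 337 + 0 = 337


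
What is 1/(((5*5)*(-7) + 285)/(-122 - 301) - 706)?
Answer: -423/298748 ≈ -0.0014159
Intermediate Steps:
1/(((5*5)*(-7) + 285)/(-122 - 301) - 706) = 1/((25*(-7) + 285)/(-423) - 706) = 1/((-175 + 285)*(-1/423) - 706) = 1/(110*(-1/423) - 706) = 1/(-110/423 - 706) = 1/(-298748/423) = -423/298748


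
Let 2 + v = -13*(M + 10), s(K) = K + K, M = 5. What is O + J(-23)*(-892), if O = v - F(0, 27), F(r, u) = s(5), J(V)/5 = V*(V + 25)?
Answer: 204953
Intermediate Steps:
s(K) = 2*K
J(V) = 5*V*(25 + V) (J(V) = 5*(V*(V + 25)) = 5*(V*(25 + V)) = 5*V*(25 + V))
F(r, u) = 10 (F(r, u) = 2*5 = 10)
v = -197 (v = -2 - 13*(5 + 10) = -2 - 13*15 = -2 - 195 = -197)
O = -207 (O = -197 - 1*10 = -197 - 10 = -207)
O + J(-23)*(-892) = -207 + (5*(-23)*(25 - 23))*(-892) = -207 + (5*(-23)*2)*(-892) = -207 - 230*(-892) = -207 + 205160 = 204953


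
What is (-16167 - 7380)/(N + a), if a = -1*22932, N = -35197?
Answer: 23547/58129 ≈ 0.40508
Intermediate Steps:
a = -22932
(-16167 - 7380)/(N + a) = (-16167 - 7380)/(-35197 - 22932) = -23547/(-58129) = -23547*(-1/58129) = 23547/58129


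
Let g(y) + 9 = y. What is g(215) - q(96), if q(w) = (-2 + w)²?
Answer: -8630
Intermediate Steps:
g(y) = -9 + y
g(215) - q(96) = (-9 + 215) - (-2 + 96)² = 206 - 1*94² = 206 - 1*8836 = 206 - 8836 = -8630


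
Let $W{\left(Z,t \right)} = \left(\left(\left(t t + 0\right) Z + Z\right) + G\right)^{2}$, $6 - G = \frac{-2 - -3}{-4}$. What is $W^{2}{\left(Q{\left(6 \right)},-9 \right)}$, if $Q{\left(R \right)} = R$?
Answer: $\frac{15777173258401}{256} \approx 6.163 \cdot 10^{10}$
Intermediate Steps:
$G = \frac{25}{4}$ ($G = 6 - \frac{-2 - -3}{-4} = 6 - \left(-2 + 3\right) \left(- \frac{1}{4}\right) = 6 - 1 \left(- \frac{1}{4}\right) = 6 - - \frac{1}{4} = 6 + \frac{1}{4} = \frac{25}{4} \approx 6.25$)
$W{\left(Z,t \right)} = \left(\frac{25}{4} + Z + Z t^{2}\right)^{2}$ ($W{\left(Z,t \right)} = \left(\left(\left(t t + 0\right) Z + Z\right) + \frac{25}{4}\right)^{2} = \left(\left(\left(t^{2} + 0\right) Z + Z\right) + \frac{25}{4}\right)^{2} = \left(\left(t^{2} Z + Z\right) + \frac{25}{4}\right)^{2} = \left(\left(Z t^{2} + Z\right) + \frac{25}{4}\right)^{2} = \left(\left(Z + Z t^{2}\right) + \frac{25}{4}\right)^{2} = \left(\frac{25}{4} + Z + Z t^{2}\right)^{2}$)
$W^{2}{\left(Q{\left(6 \right)},-9 \right)} = \left(\frac{\left(25 + 4 \cdot 6 + 4 \cdot 6 \left(-9\right)^{2}\right)^{2}}{16}\right)^{2} = \left(\frac{\left(25 + 24 + 4 \cdot 6 \cdot 81\right)^{2}}{16}\right)^{2} = \left(\frac{\left(25 + 24 + 1944\right)^{2}}{16}\right)^{2} = \left(\frac{1993^{2}}{16}\right)^{2} = \left(\frac{1}{16} \cdot 3972049\right)^{2} = \left(\frac{3972049}{16}\right)^{2} = \frac{15777173258401}{256}$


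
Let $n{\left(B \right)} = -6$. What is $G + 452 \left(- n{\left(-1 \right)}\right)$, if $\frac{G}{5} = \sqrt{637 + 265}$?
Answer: $2712 + 5 \sqrt{902} \approx 2862.2$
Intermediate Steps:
$G = 5 \sqrt{902}$ ($G = 5 \sqrt{637 + 265} = 5 \sqrt{902} \approx 150.17$)
$G + 452 \left(- n{\left(-1 \right)}\right) = 5 \sqrt{902} + 452 \left(\left(-1\right) \left(-6\right)\right) = 5 \sqrt{902} + 452 \cdot 6 = 5 \sqrt{902} + 2712 = 2712 + 5 \sqrt{902}$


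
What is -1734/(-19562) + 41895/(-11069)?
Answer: -400178172/108265889 ≈ -3.6963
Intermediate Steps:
-1734/(-19562) + 41895/(-11069) = -1734*(-1/19562) + 41895*(-1/11069) = 867/9781 - 41895/11069 = -400178172/108265889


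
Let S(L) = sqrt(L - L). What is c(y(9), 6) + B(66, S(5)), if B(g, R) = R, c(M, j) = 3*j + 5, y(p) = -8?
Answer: 23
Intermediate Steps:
c(M, j) = 5 + 3*j
S(L) = 0 (S(L) = sqrt(0) = 0)
c(y(9), 6) + B(66, S(5)) = (5 + 3*6) + 0 = (5 + 18) + 0 = 23 + 0 = 23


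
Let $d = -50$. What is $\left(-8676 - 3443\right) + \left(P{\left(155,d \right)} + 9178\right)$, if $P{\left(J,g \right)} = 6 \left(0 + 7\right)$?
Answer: $-2899$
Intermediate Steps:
$P{\left(J,g \right)} = 42$ ($P{\left(J,g \right)} = 6 \cdot 7 = 42$)
$\left(-8676 - 3443\right) + \left(P{\left(155,d \right)} + 9178\right) = \left(-8676 - 3443\right) + \left(42 + 9178\right) = \left(-8676 - 3443\right) + 9220 = -12119 + 9220 = -2899$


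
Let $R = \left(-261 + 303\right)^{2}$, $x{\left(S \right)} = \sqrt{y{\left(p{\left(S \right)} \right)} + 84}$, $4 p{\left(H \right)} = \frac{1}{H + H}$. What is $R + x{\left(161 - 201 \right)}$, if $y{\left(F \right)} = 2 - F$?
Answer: $1764 + \frac{\sqrt{137605}}{40} \approx 1773.3$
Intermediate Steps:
$p{\left(H \right)} = \frac{1}{8 H}$ ($p{\left(H \right)} = \frac{1}{4 \left(H + H\right)} = \frac{1}{4 \cdot 2 H} = \frac{\frac{1}{2} \frac{1}{H}}{4} = \frac{1}{8 H}$)
$x{\left(S \right)} = \sqrt{86 - \frac{1}{8 S}}$ ($x{\left(S \right)} = \sqrt{\left(2 - \frac{1}{8 S}\right) + 84} = \sqrt{86 - \frac{1}{8 S}}$)
$R = 1764$ ($R = 42^{2} = 1764$)
$R + x{\left(161 - 201 \right)} = 1764 + \frac{\sqrt{1376 - \frac{2}{161 - 201}}}{4} = 1764 + \frac{\sqrt{1376 - \frac{2}{-40}}}{4} = 1764 + \frac{\sqrt{1376 - - \frac{1}{20}}}{4} = 1764 + \frac{\sqrt{1376 + \frac{1}{20}}}{4} = 1764 + \frac{\sqrt{\frac{27521}{20}}}{4} = 1764 + \frac{\frac{1}{10} \sqrt{137605}}{4} = 1764 + \frac{\sqrt{137605}}{40}$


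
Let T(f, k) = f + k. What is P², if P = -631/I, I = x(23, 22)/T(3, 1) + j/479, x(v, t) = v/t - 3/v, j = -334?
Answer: 374240480139904576/206333069121 ≈ 1.8138e+6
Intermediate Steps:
x(v, t) = -3/v + v/t
I = -454239/969496 (I = (-3/23 + 23/22)/(3 + 1) - 334/479 = (-3*1/23 + 23*(1/22))/4 - 334*1/479 = (-3/23 + 23/22)*(¼) - 334/479 = (463/506)*(¼) - 334/479 = 463/2024 - 334/479 = -454239/969496 ≈ -0.46853)
P = 611751976/454239 (P = -631/(-454239/969496) = -631*(-969496/454239) = 611751976/454239 ≈ 1346.8)
P² = (611751976/454239)² = 374240480139904576/206333069121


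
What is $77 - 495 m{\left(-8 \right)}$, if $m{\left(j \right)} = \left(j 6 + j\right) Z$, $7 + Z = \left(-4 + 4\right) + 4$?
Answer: $-83083$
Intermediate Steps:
$Z = -3$ ($Z = -7 + \left(\left(-4 + 4\right) + 4\right) = -7 + \left(0 + 4\right) = -7 + 4 = -3$)
$m{\left(j \right)} = - 21 j$ ($m{\left(j \right)} = \left(j 6 + j\right) \left(-3\right) = \left(6 j + j\right) \left(-3\right) = 7 j \left(-3\right) = - 21 j$)
$77 - 495 m{\left(-8 \right)} = 77 - 495 \left(\left(-21\right) \left(-8\right)\right) = 77 - 83160 = -83083$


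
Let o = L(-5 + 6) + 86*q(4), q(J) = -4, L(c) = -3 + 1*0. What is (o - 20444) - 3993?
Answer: -24784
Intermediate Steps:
L(c) = -3 (L(c) = -3 + 0 = -3)
o = -347 (o = -3 + 86*(-4) = -3 - 344 = -347)
(o - 20444) - 3993 = (-347 - 20444) - 3993 = -20791 - 3993 = -24784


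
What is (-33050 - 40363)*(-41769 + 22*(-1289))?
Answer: 5148233451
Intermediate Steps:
(-33050 - 40363)*(-41769 + 22*(-1289)) = -73413*(-41769 - 28358) = -73413*(-70127) = 5148233451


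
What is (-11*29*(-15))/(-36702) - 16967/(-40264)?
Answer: 71676599/246294888 ≈ 0.29102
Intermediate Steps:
(-11*29*(-15))/(-36702) - 16967/(-40264) = -319*(-15)*(-1/36702) - 16967*(-1/40264) = 4785*(-1/36702) + 16967/40264 = -1595/12234 + 16967/40264 = 71676599/246294888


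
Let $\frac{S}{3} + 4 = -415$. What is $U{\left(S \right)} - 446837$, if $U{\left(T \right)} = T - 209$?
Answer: $-448303$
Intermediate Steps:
$S = -1257$ ($S = -12 + 3 \left(-415\right) = -12 - 1245 = -1257$)
$U{\left(T \right)} = -209 + T$
$U{\left(S \right)} - 446837 = \left(-209 - 1257\right) - 446837 = -1466 - 446837 = -448303$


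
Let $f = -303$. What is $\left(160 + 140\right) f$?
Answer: $-90900$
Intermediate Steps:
$\left(160 + 140\right) f = \left(160 + 140\right) \left(-303\right) = 300 \left(-303\right) = -90900$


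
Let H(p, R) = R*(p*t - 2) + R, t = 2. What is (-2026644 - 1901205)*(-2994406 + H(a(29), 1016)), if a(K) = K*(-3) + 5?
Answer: 12420039219054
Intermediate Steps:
a(K) = 5 - 3*K (a(K) = -3*K + 5 = 5 - 3*K)
H(p, R) = R + R*(-2 + 2*p) (H(p, R) = R*(p*2 - 2) + R = R*(2*p - 2) + R = R*(-2 + 2*p) + R = R + R*(-2 + 2*p))
(-2026644 - 1901205)*(-2994406 + H(a(29), 1016)) = (-2026644 - 1901205)*(-2994406 + 1016*(-1 + 2*(5 - 3*29))) = -3927849*(-2994406 + 1016*(-1 + 2*(5 - 87))) = -3927849*(-2994406 + 1016*(-1 + 2*(-82))) = -3927849*(-2994406 + 1016*(-1 - 164)) = -3927849*(-2994406 + 1016*(-165)) = -3927849*(-2994406 - 167640) = -3927849*(-3162046) = 12420039219054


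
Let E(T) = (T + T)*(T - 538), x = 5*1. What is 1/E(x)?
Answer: -1/5330 ≈ -0.00018762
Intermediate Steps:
x = 5
E(T) = 2*T*(-538 + T) (E(T) = (2*T)*(-538 + T) = 2*T*(-538 + T))
1/E(x) = 1/(2*5*(-538 + 5)) = 1/(2*5*(-533)) = 1/(-5330) = -1/5330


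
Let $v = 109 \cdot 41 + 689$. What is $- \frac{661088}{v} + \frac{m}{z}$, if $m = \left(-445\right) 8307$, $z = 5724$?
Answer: $- \frac{1269511549}{1640244} \approx -773.98$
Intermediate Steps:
$m = -3696615$
$v = 5158$ ($v = 4469 + 689 = 5158$)
$- \frac{661088}{v} + \frac{m}{z} = - \frac{661088}{5158} - \frac{3696615}{5724} = \left(-661088\right) \frac{1}{5158} - \frac{410735}{636} = - \frac{330544}{2579} - \frac{410735}{636} = - \frac{1269511549}{1640244}$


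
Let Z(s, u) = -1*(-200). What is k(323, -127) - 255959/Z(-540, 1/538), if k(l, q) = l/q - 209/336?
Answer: -1368662081/1066800 ≈ -1283.0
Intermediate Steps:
Z(s, u) = 200
k(l, q) = -209/336 + l/q (k(l, q) = l/q - 209*1/336 = l/q - 209/336 = -209/336 + l/q)
k(323, -127) - 255959/Z(-540, 1/538) = (-209/336 + 323/(-127)) - 255959/200 = (-209/336 + 323*(-1/127)) - 255959*1/200 = (-209/336 - 323/127) - 255959/200 = -135071/42672 - 255959/200 = -1368662081/1066800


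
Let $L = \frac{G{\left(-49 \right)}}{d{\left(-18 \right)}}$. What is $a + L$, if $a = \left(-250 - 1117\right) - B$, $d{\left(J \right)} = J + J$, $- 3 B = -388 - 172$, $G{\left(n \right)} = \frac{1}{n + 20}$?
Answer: $- \frac{1622027}{1044} \approx -1553.7$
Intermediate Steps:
$G{\left(n \right)} = \frac{1}{20 + n}$
$B = \frac{560}{3}$ ($B = - \frac{-388 - 172}{3} = \left(- \frac{1}{3}\right) \left(-560\right) = \frac{560}{3} \approx 186.67$)
$d{\left(J \right)} = 2 J$
$a = - \frac{4661}{3}$ ($a = \left(-250 - 1117\right) - \frac{560}{3} = -1367 - \frac{560}{3} = - \frac{4661}{3} \approx -1553.7$)
$L = \frac{1}{1044}$ ($L = \frac{1}{\left(20 - 49\right) 2 \left(-18\right)} = \frac{1}{\left(-29\right) \left(-36\right)} = \left(- \frac{1}{29}\right) \left(- \frac{1}{36}\right) = \frac{1}{1044} \approx 0.00095785$)
$a + L = - \frac{4661}{3} + \frac{1}{1044} = - \frac{1622027}{1044}$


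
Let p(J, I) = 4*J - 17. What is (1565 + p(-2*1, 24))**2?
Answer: 2371600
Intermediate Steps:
p(J, I) = -17 + 4*J
(1565 + p(-2*1, 24))**2 = (1565 + (-17 + 4*(-2*1)))**2 = (1565 + (-17 + 4*(-2)))**2 = (1565 + (-17 - 8))**2 = (1565 - 25)**2 = 1540**2 = 2371600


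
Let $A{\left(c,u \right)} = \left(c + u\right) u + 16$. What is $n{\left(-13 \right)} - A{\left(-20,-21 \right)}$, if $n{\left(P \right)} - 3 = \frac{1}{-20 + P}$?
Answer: $- \frac{28843}{33} \approx -874.03$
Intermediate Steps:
$n{\left(P \right)} = 3 + \frac{1}{-20 + P}$
$A{\left(c,u \right)} = 16 + u \left(c + u\right)$ ($A{\left(c,u \right)} = u \left(c + u\right) + 16 = 16 + u \left(c + u\right)$)
$n{\left(-13 \right)} - A{\left(-20,-21 \right)} = \frac{-59 + 3 \left(-13\right)}{-20 - 13} - \left(16 + \left(-21\right)^{2} - -420\right) = \frac{-59 - 39}{-33} - \left(16 + 441 + 420\right) = \left(- \frac{1}{33}\right) \left(-98\right) - 877 = \frac{98}{33} - 877 = - \frac{28843}{33}$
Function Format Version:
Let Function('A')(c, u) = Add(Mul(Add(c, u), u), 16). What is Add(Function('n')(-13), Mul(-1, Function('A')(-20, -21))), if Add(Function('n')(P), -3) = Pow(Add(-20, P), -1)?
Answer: Rational(-28843, 33) ≈ -874.03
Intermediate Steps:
Function('n')(P) = Add(3, Pow(Add(-20, P), -1))
Function('A')(c, u) = Add(16, Mul(u, Add(c, u))) (Function('A')(c, u) = Add(Mul(u, Add(c, u)), 16) = Add(16, Mul(u, Add(c, u))))
Add(Function('n')(-13), Mul(-1, Function('A')(-20, -21))) = Add(Mul(Pow(Add(-20, -13), -1), Add(-59, Mul(3, -13))), Mul(-1, Add(16, Pow(-21, 2), Mul(-20, -21)))) = Add(Mul(Pow(-33, -1), Add(-59, -39)), Mul(-1, Add(16, 441, 420))) = Add(Mul(Rational(-1, 33), -98), Mul(-1, 877)) = Add(Rational(98, 33), -877) = Rational(-28843, 33)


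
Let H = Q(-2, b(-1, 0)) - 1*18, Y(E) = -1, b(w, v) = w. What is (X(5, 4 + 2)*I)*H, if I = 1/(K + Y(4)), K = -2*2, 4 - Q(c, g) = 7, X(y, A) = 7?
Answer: 147/5 ≈ 29.400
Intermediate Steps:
Q(c, g) = -3 (Q(c, g) = 4 - 1*7 = 4 - 7 = -3)
K = -4
H = -21 (H = -3 - 1*18 = -3 - 18 = -21)
I = -⅕ (I = 1/(-4 - 1) = 1/(-5) = -⅕ ≈ -0.20000)
(X(5, 4 + 2)*I)*H = (7*(-⅕))*(-21) = -7/5*(-21) = 147/5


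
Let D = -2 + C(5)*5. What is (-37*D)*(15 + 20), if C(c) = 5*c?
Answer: -159285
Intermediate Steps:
D = 123 (D = -2 + (5*5)*5 = -2 + 25*5 = -2 + 125 = 123)
(-37*D)*(15 + 20) = (-37*123)*(15 + 20) = -4551*35 = -159285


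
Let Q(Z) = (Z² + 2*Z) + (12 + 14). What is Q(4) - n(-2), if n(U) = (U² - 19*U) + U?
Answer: 10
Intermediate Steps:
n(U) = U² - 18*U
Q(Z) = 26 + Z² + 2*Z (Q(Z) = (Z² + 2*Z) + 26 = 26 + Z² + 2*Z)
Q(4) - n(-2) = (26 + 4² + 2*4) - (-2)*(-18 - 2) = (26 + 16 + 8) - (-2)*(-20) = 50 - 1*40 = 50 - 40 = 10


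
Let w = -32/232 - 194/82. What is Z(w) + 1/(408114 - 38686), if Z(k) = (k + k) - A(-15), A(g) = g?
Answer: 4389175257/439249892 ≈ 9.9924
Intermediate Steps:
w = -2977/1189 (w = -32*1/232 - 194*1/82 = -4/29 - 97/41 = -2977/1189 ≈ -2.5038)
Z(k) = 15 + 2*k (Z(k) = (k + k) - 1*(-15) = 2*k + 15 = 15 + 2*k)
Z(w) + 1/(408114 - 38686) = (15 + 2*(-2977/1189)) + 1/(408114 - 38686) = (15 - 5954/1189) + 1/369428 = 11881/1189 + 1/369428 = 4389175257/439249892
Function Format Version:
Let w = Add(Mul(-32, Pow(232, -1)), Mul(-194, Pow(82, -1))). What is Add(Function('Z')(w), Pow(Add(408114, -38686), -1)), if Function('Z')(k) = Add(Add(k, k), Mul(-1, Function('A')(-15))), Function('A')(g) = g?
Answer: Rational(4389175257, 439249892) ≈ 9.9924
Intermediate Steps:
w = Rational(-2977, 1189) (w = Add(Mul(-32, Rational(1, 232)), Mul(-194, Rational(1, 82))) = Add(Rational(-4, 29), Rational(-97, 41)) = Rational(-2977, 1189) ≈ -2.5038)
Function('Z')(k) = Add(15, Mul(2, k)) (Function('Z')(k) = Add(Add(k, k), Mul(-1, -15)) = Add(Mul(2, k), 15) = Add(15, Mul(2, k)))
Add(Function('Z')(w), Pow(Add(408114, -38686), -1)) = Add(Add(15, Mul(2, Rational(-2977, 1189))), Pow(Add(408114, -38686), -1)) = Add(Add(15, Rational(-5954, 1189)), Pow(369428, -1)) = Add(Rational(11881, 1189), Rational(1, 369428)) = Rational(4389175257, 439249892)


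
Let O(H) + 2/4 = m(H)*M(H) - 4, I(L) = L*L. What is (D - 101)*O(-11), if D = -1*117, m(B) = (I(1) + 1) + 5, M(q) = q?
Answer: 17767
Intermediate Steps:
I(L) = L²
m(B) = 7 (m(B) = (1² + 1) + 5 = (1 + 1) + 5 = 2 + 5 = 7)
D = -117
O(H) = -9/2 + 7*H (O(H) = -½ + (7*H - 4) = -½ + (-4 + 7*H) = -9/2 + 7*H)
(D - 101)*O(-11) = (-117 - 101)*(-9/2 + 7*(-11)) = -218*(-9/2 - 77) = -218*(-163/2) = 17767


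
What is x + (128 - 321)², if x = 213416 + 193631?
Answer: 444296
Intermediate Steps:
x = 407047
x + (128 - 321)² = 407047 + (128 - 321)² = 407047 + (-193)² = 407047 + 37249 = 444296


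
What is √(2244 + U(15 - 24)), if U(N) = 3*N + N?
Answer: 4*√138 ≈ 46.989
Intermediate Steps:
U(N) = 4*N
√(2244 + U(15 - 24)) = √(2244 + 4*(15 - 24)) = √(2244 + 4*(-9)) = √(2244 - 36) = √2208 = 4*√138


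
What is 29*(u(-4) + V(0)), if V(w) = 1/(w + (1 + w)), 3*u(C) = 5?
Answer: 232/3 ≈ 77.333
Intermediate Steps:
u(C) = 5/3 (u(C) = (1/3)*5 = 5/3)
V(w) = 1/(1 + 2*w)
29*(u(-4) + V(0)) = 29*(5/3 + 1/(1 + 2*0)) = 29*(5/3 + 1/(1 + 0)) = 29*(5/3 + 1/1) = 29*(5/3 + 1) = 29*(8/3) = 232/3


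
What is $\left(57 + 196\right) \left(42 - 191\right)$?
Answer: $-37697$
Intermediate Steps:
$\left(57 + 196\right) \left(42 - 191\right) = 253 \left(-149\right) = -37697$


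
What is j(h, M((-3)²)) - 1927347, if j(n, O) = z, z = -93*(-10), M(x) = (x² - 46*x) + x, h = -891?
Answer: -1926417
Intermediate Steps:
M(x) = x² - 45*x
z = 930
j(n, O) = 930
j(h, M((-3)²)) - 1927347 = 930 - 1927347 = -1926417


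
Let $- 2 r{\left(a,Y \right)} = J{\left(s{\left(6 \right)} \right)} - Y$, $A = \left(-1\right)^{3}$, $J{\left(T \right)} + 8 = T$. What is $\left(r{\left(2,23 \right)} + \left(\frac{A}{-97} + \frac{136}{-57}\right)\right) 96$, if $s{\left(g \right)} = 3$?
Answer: $\frac{2056672}{1843} \approx 1115.9$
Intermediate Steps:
$J{\left(T \right)} = -8 + T$
$A = -1$
$r{\left(a,Y \right)} = \frac{5}{2} + \frac{Y}{2}$ ($r{\left(a,Y \right)} = - \frac{\left(-8 + 3\right) - Y}{2} = - \frac{-5 - Y}{2} = \frac{5}{2} + \frac{Y}{2}$)
$\left(r{\left(2,23 \right)} + \left(\frac{A}{-97} + \frac{136}{-57}\right)\right) 96 = \left(\left(\frac{5}{2} + \frac{1}{2} \cdot 23\right) + \left(- \frac{1}{-97} + \frac{136}{-57}\right)\right) 96 = \left(\left(\frac{5}{2} + \frac{23}{2}\right) + \left(\left(-1\right) \left(- \frac{1}{97}\right) + 136 \left(- \frac{1}{57}\right)\right)\right) 96 = \left(14 + \left(\frac{1}{97} - \frac{136}{57}\right)\right) 96 = \left(14 - \frac{13135}{5529}\right) 96 = \frac{64271}{5529} \cdot 96 = \frac{2056672}{1843}$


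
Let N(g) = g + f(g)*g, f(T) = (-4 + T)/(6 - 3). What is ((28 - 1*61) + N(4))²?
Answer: 841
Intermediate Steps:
f(T) = -4/3 + T/3 (f(T) = (-4 + T)/3 = (-4 + T)*(⅓) = -4/3 + T/3)
N(g) = g + g*(-4/3 + g/3) (N(g) = g + (-4/3 + g/3)*g = g + g*(-4/3 + g/3))
((28 - 1*61) + N(4))² = ((28 - 1*61) + (⅓)*4*(-1 + 4))² = ((28 - 61) + (⅓)*4*3)² = (-33 + 4)² = (-29)² = 841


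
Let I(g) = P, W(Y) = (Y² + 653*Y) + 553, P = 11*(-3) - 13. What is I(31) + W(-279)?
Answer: -103839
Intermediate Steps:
P = -46 (P = -33 - 13 = -46)
W(Y) = 553 + Y² + 653*Y
I(g) = -46
I(31) + W(-279) = -46 + (553 + (-279)² + 653*(-279)) = -46 + (553 + 77841 - 182187) = -46 - 103793 = -103839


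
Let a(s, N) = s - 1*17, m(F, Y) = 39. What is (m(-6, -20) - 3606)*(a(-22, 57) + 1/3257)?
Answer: 453087474/3257 ≈ 1.3911e+5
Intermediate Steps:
a(s, N) = -17 + s (a(s, N) = s - 17 = -17 + s)
(m(-6, -20) - 3606)*(a(-22, 57) + 1/3257) = (39 - 3606)*((-17 - 22) + 1/3257) = -3567*(-39 + 1/3257) = -3567*(-127022/3257) = 453087474/3257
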